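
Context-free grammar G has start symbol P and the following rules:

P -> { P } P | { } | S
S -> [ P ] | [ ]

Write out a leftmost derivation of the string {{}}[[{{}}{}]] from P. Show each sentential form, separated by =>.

P => {P}P   [P -> { P } P]
{P}P => {{}}P   [P -> { }]
{{}}P => {{}}S   [P -> S]
{{}}S => {{}}[P]   [S -> [ P ]]
{{}}[P] => {{}}[S]   [P -> S]
{{}}[S] => {{}}[[P]]   [S -> [ P ]]
{{}}[[P]] => {{}}[[{P}P]]   [P -> { P } P]
{{}}[[{P}P]] => {{}}[[{{}}P]]   [P -> { }]
{{}}[[{{}}P]] => {{}}[[{{}}{}]]   [P -> { }]

P => {P}P => {{}}P => {{}}S => {{}}[P] => {{}}[S] => {{}}[[P]] => {{}}[[{P}P]] => {{}}[[{{}}P]] => {{}}[[{{}}{}]]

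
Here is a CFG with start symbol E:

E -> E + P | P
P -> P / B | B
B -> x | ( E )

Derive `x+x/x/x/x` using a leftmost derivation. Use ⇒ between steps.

E⇒E+P⇒P+P⇒B+P⇒x+P⇒x+P/B⇒x+P/B/B⇒x+P/B/B/B⇒x+B/B/B/B⇒x+x/B/B/B⇒x+x/x/B/B⇒x+x/x/x/B⇒x+x/x/x/x

E ⇒ E+P   [E -> E + P]
E+P ⇒ P+P   [E -> P]
P+P ⇒ B+P   [P -> B]
B+P ⇒ x+P   [B -> x]
x+P ⇒ x+P/B   [P -> P / B]
x+P/B ⇒ x+P/B/B   [P -> P / B]
x+P/B/B ⇒ x+P/B/B/B   [P -> P / B]
x+P/B/B/B ⇒ x+B/B/B/B   [P -> B]
x+B/B/B/B ⇒ x+x/B/B/B   [B -> x]
x+x/B/B/B ⇒ x+x/x/B/B   [B -> x]
x+x/x/B/B ⇒ x+x/x/x/B   [B -> x]
x+x/x/x/B ⇒ x+x/x/x/x   [B -> x]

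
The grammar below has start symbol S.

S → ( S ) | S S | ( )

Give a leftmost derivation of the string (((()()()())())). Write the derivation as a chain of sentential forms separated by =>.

S => (S)   [S → ( S )]
(S) => ((S))   [S → ( S )]
((S)) => ((SS))   [S → S S]
((SS)) => (((S)S))   [S → ( S )]
(((S)S)) => (((SS)S))   [S → S S]
(((SS)S)) => (((()S)S))   [S → ( )]
(((()S)S)) => (((()SS)S))   [S → S S]
(((()SS)S)) => (((()()S)S))   [S → ( )]
(((()()S)S)) => (((()()SS)S))   [S → S S]
(((()()SS)S)) => (((()()()S)S))   [S → ( )]
(((()()()S)S)) => (((()()()())S))   [S → ( )]
(((()()()())S)) => (((()()()())()))   [S → ( )]

S => (S) => ((S)) => ((SS)) => (((S)S)) => (((SS)S)) => (((()S)S)) => (((()SS)S)) => (((()()S)S)) => (((()()SS)S)) => (((()()()S)S)) => (((()()()())S)) => (((()()()())()))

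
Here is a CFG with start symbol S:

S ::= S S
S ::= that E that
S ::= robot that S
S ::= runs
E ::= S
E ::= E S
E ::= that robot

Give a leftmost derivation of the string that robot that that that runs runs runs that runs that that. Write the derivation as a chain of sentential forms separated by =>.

S => that E that   [S ::= that E that]
that E that => that S that   [E ::= S]
that S that => that robot that S that   [S ::= robot that S]
that robot that S that => that robot that that E that that   [S ::= that E that]
that robot that that E that that => that robot that that E S that that   [E ::= E S]
that robot that that E S that that => that robot that that S S that that   [E ::= S]
that robot that that S S that that => that robot that that that E that S that that   [S ::= that E that]
that robot that that that E that S that that => that robot that that that S that S that that   [E ::= S]
that robot that that that S that S that that => that robot that that that S S that S that that   [S ::= S S]
that robot that that that S S that S that that => that robot that that that S S S that S that that   [S ::= S S]
that robot that that that S S S that S that that => that robot that that that runs S S that S that that   [S ::= runs]
that robot that that that runs S S that S that that => that robot that that that runs runs S that S that that   [S ::= runs]
that robot that that that runs runs S that S that that => that robot that that that runs runs runs that S that that   [S ::= runs]
that robot that that that runs runs runs that S that that => that robot that that that runs runs runs that runs that that   [S ::= runs]

S => that E that => that S that => that robot that S that => that robot that that E that that => that robot that that E S that that => that robot that that S S that that => that robot that that that E that S that that => that robot that that that S that S that that => that robot that that that S S that S that that => that robot that that that S S S that S that that => that robot that that that runs S S that S that that => that robot that that that runs runs S that S that that => that robot that that that runs runs runs that S that that => that robot that that that runs runs runs that runs that that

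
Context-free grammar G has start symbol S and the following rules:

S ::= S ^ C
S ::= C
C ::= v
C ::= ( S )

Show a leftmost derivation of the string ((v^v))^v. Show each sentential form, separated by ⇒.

S ⇒ S^C   [S ::= S ^ C]
S^C ⇒ C^C   [S ::= C]
C^C ⇒ (S)^C   [C ::= ( S )]
(S)^C ⇒ (C)^C   [S ::= C]
(C)^C ⇒ ((S))^C   [C ::= ( S )]
((S))^C ⇒ ((S^C))^C   [S ::= S ^ C]
((S^C))^C ⇒ ((C^C))^C   [S ::= C]
((C^C))^C ⇒ ((v^C))^C   [C ::= v]
((v^C))^C ⇒ ((v^v))^C   [C ::= v]
((v^v))^C ⇒ ((v^v))^v   [C ::= v]

S ⇒ S^C ⇒ C^C ⇒ (S)^C ⇒ (C)^C ⇒ ((S))^C ⇒ ((S^C))^C ⇒ ((C^C))^C ⇒ ((v^C))^C ⇒ ((v^v))^C ⇒ ((v^v))^v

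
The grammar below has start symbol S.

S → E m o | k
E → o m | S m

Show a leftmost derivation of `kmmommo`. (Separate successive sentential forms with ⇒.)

S ⇒ Emo   [S → E m o]
Emo ⇒ Smmo   [E → S m]
Smmo ⇒ Emommo   [S → E m o]
Emommo ⇒ Smmommo   [E → S m]
Smmommo ⇒ kmmommo   [S → k]

S ⇒ Emo ⇒ Smmo ⇒ Emommo ⇒ Smmommo ⇒ kmmommo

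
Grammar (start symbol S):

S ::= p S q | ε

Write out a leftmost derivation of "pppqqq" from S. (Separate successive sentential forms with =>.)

S=>pSq=>ppSqq=>pppSqqq=>pppqqq

S => pSq   [S ::= p S q]
pSq => ppSqq   [S ::= p S q]
ppSqq => pppSqqq   [S ::= p S q]
pppSqqq => pppqqq   [S ::= ε]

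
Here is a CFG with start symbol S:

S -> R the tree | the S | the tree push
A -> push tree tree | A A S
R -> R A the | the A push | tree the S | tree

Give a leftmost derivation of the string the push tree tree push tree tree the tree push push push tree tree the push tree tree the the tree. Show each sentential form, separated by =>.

S => R the tree => R A the the tree => R A the A the the tree => the A push A the A the the tree => the A A S push A the A the the tree => the push tree tree A S push A the A the the tree => the push tree tree push tree tree S push A the A the the tree => the push tree tree push tree tree the tree push push A the A the the tree => the push tree tree push tree tree the tree push push push tree tree the A the the tree => the push tree tree push tree tree the tree push push push tree tree the push tree tree the the tree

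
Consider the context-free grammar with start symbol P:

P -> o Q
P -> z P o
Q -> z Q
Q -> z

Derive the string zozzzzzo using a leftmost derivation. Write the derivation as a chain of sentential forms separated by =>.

P => zPo => zoQo => zozQo => zozzQo => zozzzQo => zozzzzQo => zozzzzzo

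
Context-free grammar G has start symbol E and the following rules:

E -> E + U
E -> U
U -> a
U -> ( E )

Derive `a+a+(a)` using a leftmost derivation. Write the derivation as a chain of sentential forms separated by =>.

E => E+U => E+U+U => U+U+U => a+U+U => a+a+U => a+a+(E) => a+a+(U) => a+a+(a)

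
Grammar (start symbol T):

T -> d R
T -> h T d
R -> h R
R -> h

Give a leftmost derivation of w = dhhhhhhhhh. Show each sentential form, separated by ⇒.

T⇒dR⇒dhR⇒dhhR⇒dhhhR⇒dhhhhR⇒dhhhhhR⇒dhhhhhhR⇒dhhhhhhhR⇒dhhhhhhhhR⇒dhhhhhhhhh

T ⇒ dR   [T -> d R]
dR ⇒ dhR   [R -> h R]
dhR ⇒ dhhR   [R -> h R]
dhhR ⇒ dhhhR   [R -> h R]
dhhhR ⇒ dhhhhR   [R -> h R]
dhhhhR ⇒ dhhhhhR   [R -> h R]
dhhhhhR ⇒ dhhhhhhR   [R -> h R]
dhhhhhhR ⇒ dhhhhhhhR   [R -> h R]
dhhhhhhhR ⇒ dhhhhhhhhR   [R -> h R]
dhhhhhhhhR ⇒ dhhhhhhhhh   [R -> h]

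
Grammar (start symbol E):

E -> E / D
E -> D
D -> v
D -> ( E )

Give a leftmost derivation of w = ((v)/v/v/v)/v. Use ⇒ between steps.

E ⇒ E/D ⇒ D/D ⇒ (E)/D ⇒ (E/D)/D ⇒ (E/D/D)/D ⇒ (E/D/D/D)/D ⇒ (D/D/D/D)/D ⇒ ((E)/D/D/D)/D ⇒ ((D)/D/D/D)/D ⇒ ((v)/D/D/D)/D ⇒ ((v)/v/D/D)/D ⇒ ((v)/v/v/D)/D ⇒ ((v)/v/v/v)/D ⇒ ((v)/v/v/v)/v

E ⇒ E/D   [E -> E / D]
E/D ⇒ D/D   [E -> D]
D/D ⇒ (E)/D   [D -> ( E )]
(E)/D ⇒ (E/D)/D   [E -> E / D]
(E/D)/D ⇒ (E/D/D)/D   [E -> E / D]
(E/D/D)/D ⇒ (E/D/D/D)/D   [E -> E / D]
(E/D/D/D)/D ⇒ (D/D/D/D)/D   [E -> D]
(D/D/D/D)/D ⇒ ((E)/D/D/D)/D   [D -> ( E )]
((E)/D/D/D)/D ⇒ ((D)/D/D/D)/D   [E -> D]
((D)/D/D/D)/D ⇒ ((v)/D/D/D)/D   [D -> v]
((v)/D/D/D)/D ⇒ ((v)/v/D/D)/D   [D -> v]
((v)/v/D/D)/D ⇒ ((v)/v/v/D)/D   [D -> v]
((v)/v/v/D)/D ⇒ ((v)/v/v/v)/D   [D -> v]
((v)/v/v/v)/D ⇒ ((v)/v/v/v)/v   [D -> v]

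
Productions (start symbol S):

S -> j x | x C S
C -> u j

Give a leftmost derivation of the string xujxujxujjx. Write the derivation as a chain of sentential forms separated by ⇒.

S ⇒ xCS   [S -> x C S]
xCS ⇒ xujS   [C -> u j]
xujS ⇒ xujxCS   [S -> x C S]
xujxCS ⇒ xujxujS   [C -> u j]
xujxujS ⇒ xujxujxCS   [S -> x C S]
xujxujxCS ⇒ xujxujxujS   [C -> u j]
xujxujxujS ⇒ xujxujxujjx   [S -> j x]

S ⇒ xCS ⇒ xujS ⇒ xujxCS ⇒ xujxujS ⇒ xujxujxCS ⇒ xujxujxujS ⇒ xujxujxujjx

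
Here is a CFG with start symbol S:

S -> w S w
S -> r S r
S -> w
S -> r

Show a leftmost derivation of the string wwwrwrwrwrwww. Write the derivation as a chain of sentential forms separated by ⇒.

S ⇒ wSw   [S -> w S w]
wSw ⇒ wwSww   [S -> w S w]
wwSww ⇒ wwwSwww   [S -> w S w]
wwwSwww ⇒ wwwrSrwww   [S -> r S r]
wwwrSrwww ⇒ wwwrwSwrwww   [S -> w S w]
wwwrwSwrwww ⇒ wwwrwrSrwrwww   [S -> r S r]
wwwrwrSrwrwww ⇒ wwwrwrwrwrwww   [S -> w]

S ⇒ wSw ⇒ wwSww ⇒ wwwSwww ⇒ wwwrSrwww ⇒ wwwrwSwrwww ⇒ wwwrwrSrwrwww ⇒ wwwrwrwrwrwww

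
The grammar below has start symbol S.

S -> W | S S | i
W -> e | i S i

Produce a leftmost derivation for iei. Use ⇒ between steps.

S ⇒ W   [S -> W]
W ⇒ iSi   [W -> i S i]
iSi ⇒ iWi   [S -> W]
iWi ⇒ iei   [W -> e]

S⇒W⇒iSi⇒iWi⇒iei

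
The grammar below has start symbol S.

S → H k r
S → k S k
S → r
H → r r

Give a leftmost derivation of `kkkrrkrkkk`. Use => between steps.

S => kSk   [S → k S k]
kSk => kkSkk   [S → k S k]
kkSkk => kkkSkkk   [S → k S k]
kkkSkkk => kkkHkrkkk   [S → H k r]
kkkHkrkkk => kkkrrkrkkk   [H → r r]

S => kSk => kkSkk => kkkSkkk => kkkHkrkkk => kkkrrkrkkk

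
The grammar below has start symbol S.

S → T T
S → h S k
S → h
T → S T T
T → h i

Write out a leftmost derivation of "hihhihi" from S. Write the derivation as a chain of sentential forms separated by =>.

S => TT => hiT => hiSTT => hihTT => hihhiT => hihhihi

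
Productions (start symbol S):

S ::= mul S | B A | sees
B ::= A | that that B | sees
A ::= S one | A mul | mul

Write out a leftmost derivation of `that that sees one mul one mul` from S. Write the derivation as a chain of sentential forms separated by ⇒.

S ⇒ B A   [S ::= B A]
B A ⇒ A A   [B ::= A]
A A ⇒ S one A   [A ::= S one]
S one A ⇒ B A one A   [S ::= B A]
B A one A ⇒ that that B A one A   [B ::= that that B]
that that B A one A ⇒ that that A A one A   [B ::= A]
that that A A one A ⇒ that that S one A one A   [A ::= S one]
that that S one A one A ⇒ that that sees one A one A   [S ::= sees]
that that sees one A one A ⇒ that that sees one mul one A   [A ::= mul]
that that sees one mul one A ⇒ that that sees one mul one mul   [A ::= mul]

S ⇒ B A ⇒ A A ⇒ S one A ⇒ B A one A ⇒ that that B A one A ⇒ that that A A one A ⇒ that that S one A one A ⇒ that that sees one A one A ⇒ that that sees one mul one A ⇒ that that sees one mul one mul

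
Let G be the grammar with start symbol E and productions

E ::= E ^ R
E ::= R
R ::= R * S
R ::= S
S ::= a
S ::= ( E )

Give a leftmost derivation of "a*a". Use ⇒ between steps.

E ⇒ R   [E ::= R]
R ⇒ R*S   [R ::= R * S]
R*S ⇒ S*S   [R ::= S]
S*S ⇒ a*S   [S ::= a]
a*S ⇒ a*a   [S ::= a]

E ⇒ R ⇒ R*S ⇒ S*S ⇒ a*S ⇒ a*a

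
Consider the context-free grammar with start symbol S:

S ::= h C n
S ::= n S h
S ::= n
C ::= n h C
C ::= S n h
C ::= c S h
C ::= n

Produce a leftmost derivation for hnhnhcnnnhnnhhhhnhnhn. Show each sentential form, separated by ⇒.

S⇒hCn⇒hnhCn⇒hnhSnhn⇒hnhnShnhn⇒hnhnhCnhnhn⇒hnhnhcShnhnhn⇒hnhnhcnShhnhnhn⇒hnhnhcnnShhhnhnhn⇒hnhnhcnnnShhhhnhnhn⇒hnhnhcnnnhCnhhhhnhnhn⇒hnhnhcnnnhnnhhhhnhnhn

S ⇒ hCn   [S ::= h C n]
hCn ⇒ hnhCn   [C ::= n h C]
hnhCn ⇒ hnhSnhn   [C ::= S n h]
hnhSnhn ⇒ hnhnShnhn   [S ::= n S h]
hnhnShnhn ⇒ hnhnhCnhnhn   [S ::= h C n]
hnhnhCnhnhn ⇒ hnhnhcShnhnhn   [C ::= c S h]
hnhnhcShnhnhn ⇒ hnhnhcnShhnhnhn   [S ::= n S h]
hnhnhcnShhnhnhn ⇒ hnhnhcnnShhhnhnhn   [S ::= n S h]
hnhnhcnnShhhnhnhn ⇒ hnhnhcnnnShhhhnhnhn   [S ::= n S h]
hnhnhcnnnShhhhnhnhn ⇒ hnhnhcnnnhCnhhhhnhnhn   [S ::= h C n]
hnhnhcnnnhCnhhhhnhnhn ⇒ hnhnhcnnnhnnhhhhnhnhn   [C ::= n]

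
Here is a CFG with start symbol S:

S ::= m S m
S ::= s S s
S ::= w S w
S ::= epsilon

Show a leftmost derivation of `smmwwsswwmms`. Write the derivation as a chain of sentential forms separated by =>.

S => sSs => smSms => smmSmms => smmwSwmms => smmwwSwwmms => smmwwsSswwmms => smmwwsswwmms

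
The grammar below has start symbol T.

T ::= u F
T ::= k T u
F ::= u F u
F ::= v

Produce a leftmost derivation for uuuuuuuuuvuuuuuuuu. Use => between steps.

T => uF   [T ::= u F]
uF => uuFu   [F ::= u F u]
uuFu => uuuFuu   [F ::= u F u]
uuuFuu => uuuuFuuu   [F ::= u F u]
uuuuFuuu => uuuuuFuuuu   [F ::= u F u]
uuuuuFuuuu => uuuuuuFuuuuu   [F ::= u F u]
uuuuuuFuuuuu => uuuuuuuFuuuuuu   [F ::= u F u]
uuuuuuuFuuuuuu => uuuuuuuuFuuuuuuu   [F ::= u F u]
uuuuuuuuFuuuuuuu => uuuuuuuuuFuuuuuuuu   [F ::= u F u]
uuuuuuuuuFuuuuuuuu => uuuuuuuuuvuuuuuuuu   [F ::= v]

T=>uF=>uuFu=>uuuFuu=>uuuuFuuu=>uuuuuFuuuu=>uuuuuuFuuuuu=>uuuuuuuFuuuuuu=>uuuuuuuuFuuuuuuu=>uuuuuuuuuFuuuuuuuu=>uuuuuuuuuvuuuuuuuu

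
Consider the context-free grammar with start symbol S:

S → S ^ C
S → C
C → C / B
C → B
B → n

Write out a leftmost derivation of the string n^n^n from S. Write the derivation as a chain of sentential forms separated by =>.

S => S^C   [S → S ^ C]
S^C => S^C^C   [S → S ^ C]
S^C^C => C^C^C   [S → C]
C^C^C => B^C^C   [C → B]
B^C^C => n^C^C   [B → n]
n^C^C => n^B^C   [C → B]
n^B^C => n^n^C   [B → n]
n^n^C => n^n^B   [C → B]
n^n^B => n^n^n   [B → n]

S => S^C => S^C^C => C^C^C => B^C^C => n^C^C => n^B^C => n^n^C => n^n^B => n^n^n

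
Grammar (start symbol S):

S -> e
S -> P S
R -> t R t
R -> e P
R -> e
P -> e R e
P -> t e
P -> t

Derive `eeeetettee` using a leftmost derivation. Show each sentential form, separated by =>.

S=>PS=>eReS=>eeeS=>eeePS=>eeeeReS=>eeeetRteS=>eeeetePteS=>eeeetetteS=>eeeetettee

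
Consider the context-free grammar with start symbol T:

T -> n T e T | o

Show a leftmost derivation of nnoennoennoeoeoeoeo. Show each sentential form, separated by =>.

T=>nTeT=>nnTeTeT=>nnoeTeT=>nnoenTeTeT=>nnoennTeTeTeT=>nnoennoeTeTeT=>nnoennoenTeTeTeT=>nnoennoennTeTeTeTeT=>nnoennoennoeTeTeTeT=>nnoennoennoeoeTeTeT=>nnoennoennoeoeoeTeT=>nnoennoennoeoeoeoeT=>nnoennoennoeoeoeoeo

T => nTeT   [T -> n T e T]
nTeT => nnTeTeT   [T -> n T e T]
nnTeTeT => nnoeTeT   [T -> o]
nnoeTeT => nnoenTeTeT   [T -> n T e T]
nnoenTeTeT => nnoennTeTeTeT   [T -> n T e T]
nnoennTeTeTeT => nnoennoeTeTeT   [T -> o]
nnoennoeTeTeT => nnoennoenTeTeTeT   [T -> n T e T]
nnoennoenTeTeTeT => nnoennoennTeTeTeTeT   [T -> n T e T]
nnoennoennTeTeTeTeT => nnoennoennoeTeTeTeT   [T -> o]
nnoennoennoeTeTeTeT => nnoennoennoeoeTeTeT   [T -> o]
nnoennoennoeoeTeTeT => nnoennoennoeoeoeTeT   [T -> o]
nnoennoennoeoeoeTeT => nnoennoennoeoeoeoeT   [T -> o]
nnoennoennoeoeoeoeT => nnoennoennoeoeoeoeo   [T -> o]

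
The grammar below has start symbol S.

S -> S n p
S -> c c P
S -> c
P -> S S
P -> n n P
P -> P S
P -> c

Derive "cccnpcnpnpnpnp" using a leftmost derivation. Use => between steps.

S=>Snp=>Snpnp=>ccPnpnp=>ccSSnpnp=>ccSnpSnpnp=>cccnpSnpnp=>cccnpSnpnpnp=>cccnpSnpnpnpnp=>cccnpcnpnpnpnp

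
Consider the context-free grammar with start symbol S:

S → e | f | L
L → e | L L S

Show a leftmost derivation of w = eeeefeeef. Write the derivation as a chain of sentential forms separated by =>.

S=>L=>LLS=>LLSLS=>LLSLSLS=>LLSLSLSLS=>eLSLSLSLS=>eeSLSLSLS=>eeeLSLSLS=>eeeeSLSLS=>eeeefLSLS=>eeeefeSLS=>eeeefeeLS=>eeeefeeeS=>eeeefeeef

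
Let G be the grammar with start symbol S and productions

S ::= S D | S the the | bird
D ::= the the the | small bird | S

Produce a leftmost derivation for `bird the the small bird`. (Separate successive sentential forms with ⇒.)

S ⇒ S D ⇒ S the the D ⇒ bird the the D ⇒ bird the the small bird

S ⇒ S D   [S ::= S D]
S D ⇒ S the the D   [S ::= S the the]
S the the D ⇒ bird the the D   [S ::= bird]
bird the the D ⇒ bird the the small bird   [D ::= small bird]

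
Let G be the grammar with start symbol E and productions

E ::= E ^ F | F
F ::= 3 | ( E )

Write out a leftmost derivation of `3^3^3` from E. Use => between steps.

E => E^F   [E ::= E ^ F]
E^F => E^F^F   [E ::= E ^ F]
E^F^F => F^F^F   [E ::= F]
F^F^F => 3^F^F   [F ::= 3]
3^F^F => 3^3^F   [F ::= 3]
3^3^F => 3^3^3   [F ::= 3]

E=>E^F=>E^F^F=>F^F^F=>3^F^F=>3^3^F=>3^3^3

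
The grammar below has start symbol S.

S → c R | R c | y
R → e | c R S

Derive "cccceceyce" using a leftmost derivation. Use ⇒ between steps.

S⇒cR⇒ccRS⇒cccRSS⇒ccccRSSS⇒cccceSSS⇒ccccecRSS⇒cccceceSS⇒cccceceyS⇒cccceceycR⇒cccceceyce

S ⇒ cR   [S → c R]
cR ⇒ ccRS   [R → c R S]
ccRS ⇒ cccRSS   [R → c R S]
cccRSS ⇒ ccccRSSS   [R → c R S]
ccccRSSS ⇒ cccceSSS   [R → e]
cccceSSS ⇒ ccccecRSS   [S → c R]
ccccecRSS ⇒ cccceceSS   [R → e]
cccceceSS ⇒ cccceceyS   [S → y]
cccceceyS ⇒ cccceceycR   [S → c R]
cccceceycR ⇒ cccceceyce   [R → e]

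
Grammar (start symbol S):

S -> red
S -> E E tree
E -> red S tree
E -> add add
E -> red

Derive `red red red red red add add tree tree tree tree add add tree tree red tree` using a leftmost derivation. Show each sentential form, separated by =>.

S => E E tree => red S tree E tree => red E E tree tree E tree => red red S tree E tree tree E tree => red red E E tree tree E tree tree E tree => red red red E tree tree E tree tree E tree => red red red red S tree tree tree E tree tree E tree => red red red red E E tree tree tree tree E tree tree E tree => red red red red red E tree tree tree tree E tree tree E tree => red red red red red add add tree tree tree tree E tree tree E tree => red red red red red add add tree tree tree tree add add tree tree E tree => red red red red red add add tree tree tree tree add add tree tree red tree

S => E E tree   [S -> E E tree]
E E tree => red S tree E tree   [E -> red S tree]
red S tree E tree => red E E tree tree E tree   [S -> E E tree]
red E E tree tree E tree => red red S tree E tree tree E tree   [E -> red S tree]
red red S tree E tree tree E tree => red red E E tree tree E tree tree E tree   [S -> E E tree]
red red E E tree tree E tree tree E tree => red red red E tree tree E tree tree E tree   [E -> red]
red red red E tree tree E tree tree E tree => red red red red S tree tree tree E tree tree E tree   [E -> red S tree]
red red red red S tree tree tree E tree tree E tree => red red red red E E tree tree tree tree E tree tree E tree   [S -> E E tree]
red red red red E E tree tree tree tree E tree tree E tree => red red red red red E tree tree tree tree E tree tree E tree   [E -> red]
red red red red red E tree tree tree tree E tree tree E tree => red red red red red add add tree tree tree tree E tree tree E tree   [E -> add add]
red red red red red add add tree tree tree tree E tree tree E tree => red red red red red add add tree tree tree tree add add tree tree E tree   [E -> add add]
red red red red red add add tree tree tree tree add add tree tree E tree => red red red red red add add tree tree tree tree add add tree tree red tree   [E -> red]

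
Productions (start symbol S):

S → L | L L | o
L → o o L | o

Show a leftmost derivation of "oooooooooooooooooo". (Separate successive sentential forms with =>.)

S=>LL=>ooLL=>ooooLL=>ooooooLL=>ooooooooLL=>ooooooooooLL=>ooooooooooooLL=>ooooooooooooooLL=>oooooooooooooooL=>oooooooooooooooooL=>oooooooooooooooooo

S => LL   [S → L L]
LL => ooLL   [L → o o L]
ooLL => ooooLL   [L → o o L]
ooooLL => ooooooLL   [L → o o L]
ooooooLL => ooooooooLL   [L → o o L]
ooooooooLL => ooooooooooLL   [L → o o L]
ooooooooooLL => ooooooooooooLL   [L → o o L]
ooooooooooooLL => ooooooooooooooLL   [L → o o L]
ooooooooooooooLL => oooooooooooooooL   [L → o]
oooooooooooooooL => oooooooooooooooooL   [L → o o L]
oooooooooooooooooL => oooooooooooooooooo   [L → o]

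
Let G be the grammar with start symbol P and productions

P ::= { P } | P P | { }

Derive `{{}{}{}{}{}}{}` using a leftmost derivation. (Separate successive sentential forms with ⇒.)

P ⇒ PP   [P ::= P P]
PP ⇒ {P}P   [P ::= { P }]
{P}P ⇒ {PP}P   [P ::= P P]
{PP}P ⇒ {PPP}P   [P ::= P P]
{PPP}P ⇒ {PPPP}P   [P ::= P P]
{PPPP}P ⇒ {{}PPP}P   [P ::= { }]
{{}PPP}P ⇒ {{}PPPP}P   [P ::= P P]
{{}PPPP}P ⇒ {{}{}PPP}P   [P ::= { }]
{{}{}PPP}P ⇒ {{}{}{}PP}P   [P ::= { }]
{{}{}{}PP}P ⇒ {{}{}{}{}P}P   [P ::= { }]
{{}{}{}{}P}P ⇒ {{}{}{}{}{}}P   [P ::= { }]
{{}{}{}{}{}}P ⇒ {{}{}{}{}{}}{}   [P ::= { }]

P⇒PP⇒{P}P⇒{PP}P⇒{PPP}P⇒{PPPP}P⇒{{}PPP}P⇒{{}PPPP}P⇒{{}{}PPP}P⇒{{}{}{}PP}P⇒{{}{}{}{}P}P⇒{{}{}{}{}{}}P⇒{{}{}{}{}{}}{}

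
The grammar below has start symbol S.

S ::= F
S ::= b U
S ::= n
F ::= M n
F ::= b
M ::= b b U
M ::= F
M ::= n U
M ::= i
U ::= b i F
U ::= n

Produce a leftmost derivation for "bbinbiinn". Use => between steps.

S => bU => bbiF => bbiMn => bbinUn => bbinbiFn => bbinbiMnn => bbinbiinn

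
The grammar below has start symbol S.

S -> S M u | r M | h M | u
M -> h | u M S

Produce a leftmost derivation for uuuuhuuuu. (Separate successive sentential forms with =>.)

S=>SMu=>uMu=>uuMSu=>uuuMSSu=>uuuuMSSSu=>uuuuhSSSu=>uuuuhuSSu=>uuuuhuuSu=>uuuuhuuuu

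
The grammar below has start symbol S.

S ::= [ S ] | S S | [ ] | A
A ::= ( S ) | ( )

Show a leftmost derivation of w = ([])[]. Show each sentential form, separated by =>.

S => SS   [S ::= S S]
SS => AS   [S ::= A]
AS => (S)S   [A ::= ( S )]
(S)S => ([])S   [S ::= [ ]]
([])S => ([])[]   [S ::= [ ]]

S=>SS=>AS=>(S)S=>([])S=>([])[]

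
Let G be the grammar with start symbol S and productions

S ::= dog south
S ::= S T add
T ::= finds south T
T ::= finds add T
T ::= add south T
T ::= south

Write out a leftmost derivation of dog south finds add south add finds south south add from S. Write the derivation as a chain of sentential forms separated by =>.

S => S T add   [S ::= S T add]
S T add => S T add T add   [S ::= S T add]
S T add T add => dog south T add T add   [S ::= dog south]
dog south T add T add => dog south finds add T add T add   [T ::= finds add T]
dog south finds add T add T add => dog south finds add south add T add   [T ::= south]
dog south finds add south add T add => dog south finds add south add finds south T add   [T ::= finds south T]
dog south finds add south add finds south T add => dog south finds add south add finds south south add   [T ::= south]

S => S T add => S T add T add => dog south T add T add => dog south finds add T add T add => dog south finds add south add T add => dog south finds add south add finds south T add => dog south finds add south add finds south south add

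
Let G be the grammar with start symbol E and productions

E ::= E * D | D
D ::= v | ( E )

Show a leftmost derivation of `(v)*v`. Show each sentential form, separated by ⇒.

E ⇒ E*D   [E ::= E * D]
E*D ⇒ D*D   [E ::= D]
D*D ⇒ (E)*D   [D ::= ( E )]
(E)*D ⇒ (D)*D   [E ::= D]
(D)*D ⇒ (v)*D   [D ::= v]
(v)*D ⇒ (v)*v   [D ::= v]

E ⇒ E*D ⇒ D*D ⇒ (E)*D ⇒ (D)*D ⇒ (v)*D ⇒ (v)*v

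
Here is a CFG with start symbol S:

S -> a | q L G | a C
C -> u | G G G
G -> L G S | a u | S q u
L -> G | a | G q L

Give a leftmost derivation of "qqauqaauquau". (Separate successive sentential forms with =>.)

S => qLG   [S -> q L G]
qLG => qGG   [L -> G]
qGG => qSquG   [G -> S q u]
qSquG => qqLGquG   [S -> q L G]
qqLGquG => qqGqLGquG   [L -> G q L]
qqGqLGquG => qqauqLGquG   [G -> a u]
qqauqLGquG => qqauqaGquG   [L -> a]
qqauqaGquG => qqauqaauquG   [G -> a u]
qqauqaauquG => qqauqaauquau   [G -> a u]

S => qLG => qGG => qSquG => qqLGquG => qqGqLGquG => qqauqLGquG => qqauqaGquG => qqauqaauquG => qqauqaauquau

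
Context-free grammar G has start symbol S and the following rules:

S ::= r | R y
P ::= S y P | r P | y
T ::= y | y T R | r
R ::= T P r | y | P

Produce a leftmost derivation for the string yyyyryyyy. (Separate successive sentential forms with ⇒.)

S ⇒ Ry ⇒ Py ⇒ SyPy ⇒ RyyPy ⇒ TPryyPy ⇒ yTRPryyPy ⇒ yyRPryyPy ⇒ yyyPryyPy ⇒ yyyyryyPy ⇒ yyyyryyyy

S ⇒ Ry   [S ::= R y]
Ry ⇒ Py   [R ::= P]
Py ⇒ SyPy   [P ::= S y P]
SyPy ⇒ RyyPy   [S ::= R y]
RyyPy ⇒ TPryyPy   [R ::= T P r]
TPryyPy ⇒ yTRPryyPy   [T ::= y T R]
yTRPryyPy ⇒ yyRPryyPy   [T ::= y]
yyRPryyPy ⇒ yyyPryyPy   [R ::= y]
yyyPryyPy ⇒ yyyyryyPy   [P ::= y]
yyyyryyPy ⇒ yyyyryyyy   [P ::= y]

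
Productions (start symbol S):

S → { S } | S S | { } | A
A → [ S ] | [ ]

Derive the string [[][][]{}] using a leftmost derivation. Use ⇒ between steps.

S ⇒ A ⇒ [S] ⇒ [SS] ⇒ [SSS] ⇒ [ASS] ⇒ [[]SS] ⇒ [[]SSS] ⇒ [[]ASS] ⇒ [[][]SS] ⇒ [[][]AS] ⇒ [[][][]S] ⇒ [[][][]{}]

S ⇒ A   [S → A]
A ⇒ [S]   [A → [ S ]]
[S] ⇒ [SS]   [S → S S]
[SS] ⇒ [SSS]   [S → S S]
[SSS] ⇒ [ASS]   [S → A]
[ASS] ⇒ [[]SS]   [A → [ ]]
[[]SS] ⇒ [[]SSS]   [S → S S]
[[]SSS] ⇒ [[]ASS]   [S → A]
[[]ASS] ⇒ [[][]SS]   [A → [ ]]
[[][]SS] ⇒ [[][]AS]   [S → A]
[[][]AS] ⇒ [[][][]S]   [A → [ ]]
[[][][]S] ⇒ [[][][]{}]   [S → { }]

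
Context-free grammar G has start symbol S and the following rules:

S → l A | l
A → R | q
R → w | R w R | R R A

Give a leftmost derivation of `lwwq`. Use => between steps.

S => lA => lR => lRRA => lwRA => lwwA => lwwq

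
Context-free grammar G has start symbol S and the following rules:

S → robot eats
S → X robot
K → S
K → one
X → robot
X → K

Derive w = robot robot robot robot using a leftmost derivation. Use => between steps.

S => X robot   [S → X robot]
X robot => K robot   [X → K]
K robot => S robot   [K → S]
S robot => X robot robot   [S → X robot]
X robot robot => K robot robot   [X → K]
K robot robot => S robot robot   [K → S]
S robot robot => X robot robot robot   [S → X robot]
X robot robot robot => robot robot robot robot   [X → robot]

S => X robot => K robot => S robot => X robot robot => K robot robot => S robot robot => X robot robot robot => robot robot robot robot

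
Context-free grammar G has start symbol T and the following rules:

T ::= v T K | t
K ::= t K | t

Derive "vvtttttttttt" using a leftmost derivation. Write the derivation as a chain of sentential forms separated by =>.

T=>vTK=>vvTKK=>vvtKK=>vvttKK=>vvtttKK=>vvttttKK=>vvtttttKK=>vvttttttKK=>vvtttttttKK=>vvttttttttK=>vvtttttttttK=>vvtttttttttt

T => vTK   [T ::= v T K]
vTK => vvTKK   [T ::= v T K]
vvTKK => vvtKK   [T ::= t]
vvtKK => vvttKK   [K ::= t K]
vvttKK => vvtttKK   [K ::= t K]
vvtttKK => vvttttKK   [K ::= t K]
vvttttKK => vvtttttKK   [K ::= t K]
vvtttttKK => vvttttttKK   [K ::= t K]
vvttttttKK => vvtttttttKK   [K ::= t K]
vvtttttttKK => vvttttttttK   [K ::= t]
vvttttttttK => vvtttttttttK   [K ::= t K]
vvtttttttttK => vvtttttttttt   [K ::= t]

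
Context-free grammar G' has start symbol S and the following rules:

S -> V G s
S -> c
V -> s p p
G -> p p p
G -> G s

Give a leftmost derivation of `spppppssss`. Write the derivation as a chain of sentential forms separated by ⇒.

S ⇒ VGs ⇒ sppGs ⇒ sppGss ⇒ sppGsss ⇒ sppGssss ⇒ spppppssss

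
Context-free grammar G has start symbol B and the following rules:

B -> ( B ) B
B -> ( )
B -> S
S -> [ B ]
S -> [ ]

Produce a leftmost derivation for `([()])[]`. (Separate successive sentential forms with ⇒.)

B ⇒ (B)B ⇒ (S)B ⇒ ([B])B ⇒ ([()])B ⇒ ([()])S ⇒ ([()])[]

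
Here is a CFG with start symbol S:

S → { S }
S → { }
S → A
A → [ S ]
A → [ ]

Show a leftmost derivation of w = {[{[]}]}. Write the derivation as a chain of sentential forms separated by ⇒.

S ⇒ {S}   [S → { S }]
{S} ⇒ {A}   [S → A]
{A} ⇒ {[S]}   [A → [ S ]]
{[S]} ⇒ {[{S}]}   [S → { S }]
{[{S}]} ⇒ {[{A}]}   [S → A]
{[{A}]} ⇒ {[{[]}]}   [A → [ ]]

S ⇒ {S} ⇒ {A} ⇒ {[S]} ⇒ {[{S}]} ⇒ {[{A}]} ⇒ {[{[]}]}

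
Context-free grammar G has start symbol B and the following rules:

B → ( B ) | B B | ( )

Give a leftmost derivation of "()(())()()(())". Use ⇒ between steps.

B ⇒ BB ⇒ ()B ⇒ ()BB ⇒ ()BBB ⇒ ()BBBB ⇒ ()(B)BBB ⇒ ()(())BBB ⇒ ()(())()BB ⇒ ()(())()()B ⇒ ()(())()()(B) ⇒ ()(())()()(())

B ⇒ BB   [B → B B]
BB ⇒ ()B   [B → ( )]
()B ⇒ ()BB   [B → B B]
()BB ⇒ ()BBB   [B → B B]
()BBB ⇒ ()BBBB   [B → B B]
()BBBB ⇒ ()(B)BBB   [B → ( B )]
()(B)BBB ⇒ ()(())BBB   [B → ( )]
()(())BBB ⇒ ()(())()BB   [B → ( )]
()(())()BB ⇒ ()(())()()B   [B → ( )]
()(())()()B ⇒ ()(())()()(B)   [B → ( B )]
()(())()()(B) ⇒ ()(())()()(())   [B → ( )]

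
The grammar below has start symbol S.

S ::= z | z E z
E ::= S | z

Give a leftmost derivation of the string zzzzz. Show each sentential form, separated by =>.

S => zEz => zSz => zzEzz => zzSzz => zzzzz

S => zEz   [S ::= z E z]
zEz => zSz   [E ::= S]
zSz => zzEzz   [S ::= z E z]
zzEzz => zzSzz   [E ::= S]
zzSzz => zzzzz   [S ::= z]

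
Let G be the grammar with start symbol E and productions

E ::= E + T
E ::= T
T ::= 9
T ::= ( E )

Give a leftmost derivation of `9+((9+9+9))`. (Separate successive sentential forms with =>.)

E => E+T => T+T => 9+T => 9+(E) => 9+(T) => 9+((E)) => 9+((E+T)) => 9+((E+T+T)) => 9+((T+T+T)) => 9+((9+T+T)) => 9+((9+9+T)) => 9+((9+9+9))

E => E+T   [E ::= E + T]
E+T => T+T   [E ::= T]
T+T => 9+T   [T ::= 9]
9+T => 9+(E)   [T ::= ( E )]
9+(E) => 9+(T)   [E ::= T]
9+(T) => 9+((E))   [T ::= ( E )]
9+((E)) => 9+((E+T))   [E ::= E + T]
9+((E+T)) => 9+((E+T+T))   [E ::= E + T]
9+((E+T+T)) => 9+((T+T+T))   [E ::= T]
9+((T+T+T)) => 9+((9+T+T))   [T ::= 9]
9+((9+T+T)) => 9+((9+9+T))   [T ::= 9]
9+((9+9+T)) => 9+((9+9+9))   [T ::= 9]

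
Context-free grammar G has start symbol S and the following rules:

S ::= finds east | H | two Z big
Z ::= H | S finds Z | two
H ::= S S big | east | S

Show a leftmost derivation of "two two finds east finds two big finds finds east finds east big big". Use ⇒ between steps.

S ⇒ two Z big   [S ::= two Z big]
two Z big ⇒ two S finds Z big   [Z ::= S finds Z]
two S finds Z big ⇒ two two Z big finds Z big   [S ::= two Z big]
two two Z big finds Z big ⇒ two two S finds Z big finds Z big   [Z ::= S finds Z]
two two S finds Z big finds Z big ⇒ two two finds east finds Z big finds Z big   [S ::= finds east]
two two finds east finds Z big finds Z big ⇒ two two finds east finds two big finds Z big   [Z ::= two]
two two finds east finds two big finds Z big ⇒ two two finds east finds two big finds H big   [Z ::= H]
two two finds east finds two big finds H big ⇒ two two finds east finds two big finds S S big big   [H ::= S S big]
two two finds east finds two big finds S S big big ⇒ two two finds east finds two big finds finds east S big big   [S ::= finds east]
two two finds east finds two big finds finds east S big big ⇒ two two finds east finds two big finds finds east finds east big big   [S ::= finds east]

S ⇒ two Z big ⇒ two S finds Z big ⇒ two two Z big finds Z big ⇒ two two S finds Z big finds Z big ⇒ two two finds east finds Z big finds Z big ⇒ two two finds east finds two big finds Z big ⇒ two two finds east finds two big finds H big ⇒ two two finds east finds two big finds S S big big ⇒ two two finds east finds two big finds finds east S big big ⇒ two two finds east finds two big finds finds east finds east big big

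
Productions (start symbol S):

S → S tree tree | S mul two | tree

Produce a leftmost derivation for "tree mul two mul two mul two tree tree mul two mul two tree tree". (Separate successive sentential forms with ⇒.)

S ⇒ S tree tree ⇒ S mul two tree tree ⇒ S mul two mul two tree tree ⇒ S tree tree mul two mul two tree tree ⇒ S mul two tree tree mul two mul two tree tree ⇒ S mul two mul two tree tree mul two mul two tree tree ⇒ S mul two mul two mul two tree tree mul two mul two tree tree ⇒ tree mul two mul two mul two tree tree mul two mul two tree tree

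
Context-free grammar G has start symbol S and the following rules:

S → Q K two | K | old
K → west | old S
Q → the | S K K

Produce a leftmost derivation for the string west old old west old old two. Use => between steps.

S => Q K two => S K K K two => K K K K two => west K K K two => west old S K K two => west old old K K two => west old old west K two => west old old west old S two => west old old west old old two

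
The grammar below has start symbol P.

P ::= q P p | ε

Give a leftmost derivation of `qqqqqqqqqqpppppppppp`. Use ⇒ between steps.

P ⇒ qPp   [P ::= q P p]
qPp ⇒ qqPpp   [P ::= q P p]
qqPpp ⇒ qqqPppp   [P ::= q P p]
qqqPppp ⇒ qqqqPpppp   [P ::= q P p]
qqqqPpppp ⇒ qqqqqPppppp   [P ::= q P p]
qqqqqPppppp ⇒ qqqqqqPpppppp   [P ::= q P p]
qqqqqqPpppppp ⇒ qqqqqqqPppppppp   [P ::= q P p]
qqqqqqqPppppppp ⇒ qqqqqqqqPpppppppp   [P ::= q P p]
qqqqqqqqPpppppppp ⇒ qqqqqqqqqPppppppppp   [P ::= q P p]
qqqqqqqqqPppppppppp ⇒ qqqqqqqqqqPpppppppppp   [P ::= q P p]
qqqqqqqqqqPpppppppppp ⇒ qqqqqqqqqqpppppppppp   [P ::= ε]

P⇒qPp⇒qqPpp⇒qqqPppp⇒qqqqPpppp⇒qqqqqPppppp⇒qqqqqqPpppppp⇒qqqqqqqPppppppp⇒qqqqqqqqPpppppppp⇒qqqqqqqqqPppppppppp⇒qqqqqqqqqqPpppppppppp⇒qqqqqqqqqqpppppppppp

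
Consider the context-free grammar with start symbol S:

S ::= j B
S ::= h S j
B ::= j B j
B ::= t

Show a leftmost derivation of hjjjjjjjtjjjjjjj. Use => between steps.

S => hSj => hjBj => hjjBjj => hjjjBjjj => hjjjjBjjjj => hjjjjjBjjjjj => hjjjjjjBjjjjjj => hjjjjjjjBjjjjjjj => hjjjjjjjtjjjjjjj

S => hSj   [S ::= h S j]
hSj => hjBj   [S ::= j B]
hjBj => hjjBjj   [B ::= j B j]
hjjBjj => hjjjBjjj   [B ::= j B j]
hjjjBjjj => hjjjjBjjjj   [B ::= j B j]
hjjjjBjjjj => hjjjjjBjjjjj   [B ::= j B j]
hjjjjjBjjjjj => hjjjjjjBjjjjjj   [B ::= j B j]
hjjjjjjBjjjjjj => hjjjjjjjBjjjjjjj   [B ::= j B j]
hjjjjjjjBjjjjjjj => hjjjjjjjtjjjjjjj   [B ::= t]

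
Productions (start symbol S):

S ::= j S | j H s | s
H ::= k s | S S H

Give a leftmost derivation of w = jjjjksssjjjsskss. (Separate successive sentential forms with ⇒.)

S⇒jS⇒jjS⇒jjjHs⇒jjjSSHs⇒jjjjHsSHs⇒jjjjkssSHs⇒jjjjksssHs⇒jjjjksssSSHs⇒jjjjksssjSSHs⇒jjjjksssjjSSHs⇒jjjjksssjjjSSHs⇒jjjjksssjjjsSHs⇒jjjjksssjjjssHs⇒jjjjksssjjjsskss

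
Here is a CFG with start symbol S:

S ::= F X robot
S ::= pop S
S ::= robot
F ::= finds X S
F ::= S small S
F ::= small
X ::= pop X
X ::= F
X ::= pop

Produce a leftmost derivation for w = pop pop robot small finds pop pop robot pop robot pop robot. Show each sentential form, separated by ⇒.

S ⇒ pop S   [S ::= pop S]
pop S ⇒ pop F X robot   [S ::= F X robot]
pop F X robot ⇒ pop S small S X robot   [F ::= S small S]
pop S small S X robot ⇒ pop pop S small S X robot   [S ::= pop S]
pop pop S small S X robot ⇒ pop pop robot small S X robot   [S ::= robot]
pop pop robot small S X robot ⇒ pop pop robot small F X robot X robot   [S ::= F X robot]
pop pop robot small F X robot X robot ⇒ pop pop robot small finds X S X robot X robot   [F ::= finds X S]
pop pop robot small finds X S X robot X robot ⇒ pop pop robot small finds pop S X robot X robot   [X ::= pop]
pop pop robot small finds pop S X robot X robot ⇒ pop pop robot small finds pop pop S X robot X robot   [S ::= pop S]
pop pop robot small finds pop pop S X robot X robot ⇒ pop pop robot small finds pop pop robot X robot X robot   [S ::= robot]
pop pop robot small finds pop pop robot X robot X robot ⇒ pop pop robot small finds pop pop robot pop robot X robot   [X ::= pop]
pop pop robot small finds pop pop robot pop robot X robot ⇒ pop pop robot small finds pop pop robot pop robot pop robot   [X ::= pop]

S ⇒ pop S ⇒ pop F X robot ⇒ pop S small S X robot ⇒ pop pop S small S X robot ⇒ pop pop robot small S X robot ⇒ pop pop robot small F X robot X robot ⇒ pop pop robot small finds X S X robot X robot ⇒ pop pop robot small finds pop S X robot X robot ⇒ pop pop robot small finds pop pop S X robot X robot ⇒ pop pop robot small finds pop pop robot X robot X robot ⇒ pop pop robot small finds pop pop robot pop robot X robot ⇒ pop pop robot small finds pop pop robot pop robot pop robot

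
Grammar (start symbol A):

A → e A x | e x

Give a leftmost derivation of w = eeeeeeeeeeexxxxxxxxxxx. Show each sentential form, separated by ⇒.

A ⇒ eAx ⇒ eeAxx ⇒ eeeAxxx ⇒ eeeeAxxxx ⇒ eeeeeAxxxxx ⇒ eeeeeeAxxxxxx ⇒ eeeeeeeAxxxxxxx ⇒ eeeeeeeeAxxxxxxxx ⇒ eeeeeeeeeAxxxxxxxxx ⇒ eeeeeeeeeeAxxxxxxxxxx ⇒ eeeeeeeeeeexxxxxxxxxxx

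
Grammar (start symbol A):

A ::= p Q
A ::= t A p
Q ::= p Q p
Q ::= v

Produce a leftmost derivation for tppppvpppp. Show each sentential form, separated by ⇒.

A ⇒ tAp ⇒ tpQp ⇒ tppQpp ⇒ tpppQppp ⇒ tppppQpppp ⇒ tppppvpppp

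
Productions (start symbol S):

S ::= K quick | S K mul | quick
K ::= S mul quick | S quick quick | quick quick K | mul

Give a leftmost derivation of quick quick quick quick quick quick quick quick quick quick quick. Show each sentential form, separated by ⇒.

S ⇒ K quick ⇒ quick quick K quick ⇒ quick quick S quick quick quick ⇒ quick quick K quick quick quick quick ⇒ quick quick quick quick K quick quick quick quick ⇒ quick quick quick quick S quick quick quick quick quick quick ⇒ quick quick quick quick quick quick quick quick quick quick quick

S ⇒ K quick   [S ::= K quick]
K quick ⇒ quick quick K quick   [K ::= quick quick K]
quick quick K quick ⇒ quick quick S quick quick quick   [K ::= S quick quick]
quick quick S quick quick quick ⇒ quick quick K quick quick quick quick   [S ::= K quick]
quick quick K quick quick quick quick ⇒ quick quick quick quick K quick quick quick quick   [K ::= quick quick K]
quick quick quick quick K quick quick quick quick ⇒ quick quick quick quick S quick quick quick quick quick quick   [K ::= S quick quick]
quick quick quick quick S quick quick quick quick quick quick ⇒ quick quick quick quick quick quick quick quick quick quick quick   [S ::= quick]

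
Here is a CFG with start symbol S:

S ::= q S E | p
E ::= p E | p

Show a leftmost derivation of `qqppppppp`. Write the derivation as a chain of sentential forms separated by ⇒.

S ⇒ qSE   [S ::= q S E]
qSE ⇒ qqSEE   [S ::= q S E]
qqSEE ⇒ qqpEE   [S ::= p]
qqpEE ⇒ qqppE   [E ::= p]
qqppE ⇒ qqpppE   [E ::= p E]
qqpppE ⇒ qqppppE   [E ::= p E]
qqppppE ⇒ qqpppppE   [E ::= p E]
qqpppppE ⇒ qqppppppE   [E ::= p E]
qqppppppE ⇒ qqppppppp   [E ::= p]

S ⇒ qSE ⇒ qqSEE ⇒ qqpEE ⇒ qqppE ⇒ qqpppE ⇒ qqppppE ⇒ qqpppppE ⇒ qqppppppE ⇒ qqppppppp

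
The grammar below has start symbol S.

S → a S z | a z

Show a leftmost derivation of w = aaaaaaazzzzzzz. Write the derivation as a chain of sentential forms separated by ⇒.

S ⇒ aSz ⇒ aaSzz ⇒ aaaSzzz ⇒ aaaaSzzzz ⇒ aaaaaSzzzzz ⇒ aaaaaaSzzzzzz ⇒ aaaaaaazzzzzzz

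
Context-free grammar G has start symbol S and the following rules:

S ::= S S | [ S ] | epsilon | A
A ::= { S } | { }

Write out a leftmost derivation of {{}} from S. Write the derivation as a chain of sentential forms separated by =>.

S => SS => AS => {S}S => {A}S => {{}}S => {{}}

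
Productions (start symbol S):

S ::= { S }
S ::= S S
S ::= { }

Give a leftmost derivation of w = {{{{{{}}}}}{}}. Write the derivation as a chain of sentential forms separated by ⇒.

S⇒{S}⇒{SS}⇒{{S}S}⇒{{{S}}S}⇒{{{{S}}}S}⇒{{{{{S}}}}S}⇒{{{{{{}}}}}S}⇒{{{{{{}}}}}{}}

S ⇒ {S}   [S ::= { S }]
{S} ⇒ {SS}   [S ::= S S]
{SS} ⇒ {{S}S}   [S ::= { S }]
{{S}S} ⇒ {{{S}}S}   [S ::= { S }]
{{{S}}S} ⇒ {{{{S}}}S}   [S ::= { S }]
{{{{S}}}S} ⇒ {{{{{S}}}}S}   [S ::= { S }]
{{{{{S}}}}S} ⇒ {{{{{{}}}}}S}   [S ::= { }]
{{{{{{}}}}}S} ⇒ {{{{{{}}}}}{}}   [S ::= { }]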